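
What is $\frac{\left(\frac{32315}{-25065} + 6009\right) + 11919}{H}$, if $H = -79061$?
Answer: $- \frac{89866601}{396332793} \approx -0.22675$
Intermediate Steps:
$\frac{\left(\frac{32315}{-25065} + 6009\right) + 11919}{H} = \frac{\left(\frac{32315}{-25065} + 6009\right) + 11919}{-79061} = \left(\left(32315 \left(- \frac{1}{25065}\right) + 6009\right) + 11919\right) \left(- \frac{1}{79061}\right) = \left(\left(- \frac{6463}{5013} + 6009\right) + 11919\right) \left(- \frac{1}{79061}\right) = \left(\frac{30116654}{5013} + 11919\right) \left(- \frac{1}{79061}\right) = \frac{89866601}{5013} \left(- \frac{1}{79061}\right) = - \frac{89866601}{396332793}$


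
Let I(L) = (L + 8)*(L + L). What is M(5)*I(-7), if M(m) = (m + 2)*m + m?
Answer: -560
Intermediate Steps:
I(L) = 2*L*(8 + L) (I(L) = (8 + L)*(2*L) = 2*L*(8 + L))
M(m) = m + m*(2 + m) (M(m) = (2 + m)*m + m = m*(2 + m) + m = m + m*(2 + m))
M(5)*I(-7) = (5*(3 + 5))*(2*(-7)*(8 - 7)) = (5*8)*(2*(-7)*1) = 40*(-14) = -560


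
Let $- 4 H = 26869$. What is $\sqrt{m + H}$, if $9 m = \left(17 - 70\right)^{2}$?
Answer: $\frac{i \sqrt{230585}}{6} \approx 80.032 i$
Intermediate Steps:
$H = - \frac{26869}{4}$ ($H = \left(- \frac{1}{4}\right) 26869 = - \frac{26869}{4} \approx -6717.3$)
$m = \frac{2809}{9}$ ($m = \frac{\left(17 - 70\right)^{2}}{9} = \frac{\left(-53\right)^{2}}{9} = \frac{1}{9} \cdot 2809 = \frac{2809}{9} \approx 312.11$)
$\sqrt{m + H} = \sqrt{\frac{2809}{9} - \frac{26869}{4}} = \sqrt{- \frac{230585}{36}} = \frac{i \sqrt{230585}}{6}$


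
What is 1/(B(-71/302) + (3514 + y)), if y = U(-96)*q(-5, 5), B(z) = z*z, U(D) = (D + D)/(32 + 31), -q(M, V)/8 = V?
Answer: 1915284/6963896077 ≈ 0.00027503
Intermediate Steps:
q(M, V) = -8*V
U(D) = 2*D/63 (U(D) = (2*D)/63 = (2*D)*(1/63) = 2*D/63)
B(z) = z²
y = 2560/21 (y = ((2/63)*(-96))*(-8*5) = -64/21*(-40) = 2560/21 ≈ 121.90)
1/(B(-71/302) + (3514 + y)) = 1/((-71/302)² + (3514 + 2560/21)) = 1/((-71*1/302)² + 76354/21) = 1/((-71/302)² + 76354/21) = 1/(5041/91204 + 76354/21) = 1/(6963896077/1915284) = 1915284/6963896077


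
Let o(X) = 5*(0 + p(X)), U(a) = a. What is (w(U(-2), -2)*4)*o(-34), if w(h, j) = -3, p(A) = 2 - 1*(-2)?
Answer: -240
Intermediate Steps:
p(A) = 4 (p(A) = 2 + 2 = 4)
o(X) = 20 (o(X) = 5*(0 + 4) = 5*4 = 20)
(w(U(-2), -2)*4)*o(-34) = -3*4*20 = -12*20 = -240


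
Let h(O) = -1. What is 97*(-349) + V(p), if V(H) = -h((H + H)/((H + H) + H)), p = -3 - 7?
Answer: -33852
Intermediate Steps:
p = -10
V(H) = 1 (V(H) = -1*(-1) = 1)
97*(-349) + V(p) = 97*(-349) + 1 = -33853 + 1 = -33852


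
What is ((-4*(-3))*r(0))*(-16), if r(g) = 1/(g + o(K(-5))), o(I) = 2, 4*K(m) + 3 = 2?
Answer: -96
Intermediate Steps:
K(m) = -1/4 (K(m) = -3/4 + (1/4)*2 = -3/4 + 1/2 = -1/4)
r(g) = 1/(2 + g) (r(g) = 1/(g + 2) = 1/(2 + g))
((-4*(-3))*r(0))*(-16) = ((-4*(-3))/(2 + 0))*(-16) = (12/2)*(-16) = (12*(1/2))*(-16) = 6*(-16) = -96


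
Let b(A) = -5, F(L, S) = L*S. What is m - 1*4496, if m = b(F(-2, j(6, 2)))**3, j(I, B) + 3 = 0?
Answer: -4621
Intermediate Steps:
j(I, B) = -3 (j(I, B) = -3 + 0 = -3)
m = -125 (m = (-5)**3 = -125)
m - 1*4496 = -125 - 1*4496 = -125 - 4496 = -4621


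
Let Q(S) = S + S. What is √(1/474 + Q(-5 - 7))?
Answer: 5*I*√215670/474 ≈ 4.8988*I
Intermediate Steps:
Q(S) = 2*S
√(1/474 + Q(-5 - 7)) = √(1/474 + 2*(-5 - 7)) = √(1/474 + 2*(-12)) = √(1/474 - 24) = √(-11375/474) = 5*I*√215670/474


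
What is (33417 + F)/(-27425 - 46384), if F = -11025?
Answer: -2488/8201 ≈ -0.30338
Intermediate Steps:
(33417 + F)/(-27425 - 46384) = (33417 - 11025)/(-27425 - 46384) = 22392/(-73809) = 22392*(-1/73809) = -2488/8201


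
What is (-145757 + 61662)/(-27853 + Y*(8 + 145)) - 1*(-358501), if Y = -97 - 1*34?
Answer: 17170847991/47896 ≈ 3.5850e+5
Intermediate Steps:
Y = -131 (Y = -97 - 34 = -131)
(-145757 + 61662)/(-27853 + Y*(8 + 145)) - 1*(-358501) = (-145757 + 61662)/(-27853 - 131*(8 + 145)) - 1*(-358501) = -84095/(-27853 - 131*153) + 358501 = -84095/(-27853 - 20043) + 358501 = -84095/(-47896) + 358501 = -84095*(-1/47896) + 358501 = 84095/47896 + 358501 = 17170847991/47896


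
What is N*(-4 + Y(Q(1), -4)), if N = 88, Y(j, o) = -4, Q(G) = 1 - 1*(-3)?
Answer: -704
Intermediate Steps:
Q(G) = 4 (Q(G) = 1 + 3 = 4)
N*(-4 + Y(Q(1), -4)) = 88*(-4 - 4) = 88*(-8) = -704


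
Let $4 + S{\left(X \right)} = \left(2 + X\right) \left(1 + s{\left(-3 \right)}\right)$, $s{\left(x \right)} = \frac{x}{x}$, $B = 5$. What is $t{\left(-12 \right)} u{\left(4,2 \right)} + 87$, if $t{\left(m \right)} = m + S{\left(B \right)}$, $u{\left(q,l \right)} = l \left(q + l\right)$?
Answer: $63$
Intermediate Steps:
$s{\left(x \right)} = 1$
$S{\left(X \right)} = 2 X$ ($S{\left(X \right)} = -4 + \left(2 + X\right) \left(1 + 1\right) = -4 + \left(2 + X\right) 2 = -4 + \left(4 + 2 X\right) = 2 X$)
$u{\left(q,l \right)} = l \left(l + q\right)$
$t{\left(m \right)} = 10 + m$ ($t{\left(m \right)} = m + 2 \cdot 5 = m + 10 = 10 + m$)
$t{\left(-12 \right)} u{\left(4,2 \right)} + 87 = \left(10 - 12\right) 2 \left(2 + 4\right) + 87 = - 2 \cdot 2 \cdot 6 + 87 = \left(-2\right) 12 + 87 = -24 + 87 = 63$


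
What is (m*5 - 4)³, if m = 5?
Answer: 9261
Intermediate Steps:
(m*5 - 4)³ = (5*5 - 4)³ = (25 - 4)³ = 21³ = 9261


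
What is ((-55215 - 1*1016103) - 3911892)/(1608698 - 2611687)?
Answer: 4983210/1002989 ≈ 4.9684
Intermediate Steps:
((-55215 - 1*1016103) - 3911892)/(1608698 - 2611687) = ((-55215 - 1016103) - 3911892)/(-1002989) = (-1071318 - 3911892)*(-1/1002989) = -4983210*(-1/1002989) = 4983210/1002989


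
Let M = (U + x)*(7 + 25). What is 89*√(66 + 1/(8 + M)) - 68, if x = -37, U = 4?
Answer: -68 + 89*√18121754/524 ≈ 655.03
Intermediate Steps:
M = -1056 (M = (4 - 37)*(7 + 25) = -33*32 = -1056)
89*√(66 + 1/(8 + M)) - 68 = 89*√(66 + 1/(8 - 1056)) - 68 = 89*√(66 + 1/(-1048)) - 68 = 89*√(66 - 1/1048) - 68 = 89*√(69167/1048) - 68 = 89*(√18121754/524) - 68 = 89*√18121754/524 - 68 = -68 + 89*√18121754/524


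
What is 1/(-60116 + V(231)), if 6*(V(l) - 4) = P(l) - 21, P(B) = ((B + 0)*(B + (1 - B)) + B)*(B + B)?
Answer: -2/49083 ≈ -4.0747e-5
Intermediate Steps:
P(B) = 4*B² (P(B) = (B*1 + B)*(2*B) = (B + B)*(2*B) = (2*B)*(2*B) = 4*B²)
V(l) = ½ + 2*l²/3 (V(l) = 4 + (4*l² - 21)/6 = 4 + (-21 + 4*l²)/6 = 4 + (-7/2 + 2*l²/3) = ½ + 2*l²/3)
1/(-60116 + V(231)) = 1/(-60116 + (½ + (⅔)*231²)) = 1/(-60116 + (½ + (⅔)*53361)) = 1/(-60116 + (½ + 35574)) = 1/(-60116 + 71149/2) = 1/(-49083/2) = -2/49083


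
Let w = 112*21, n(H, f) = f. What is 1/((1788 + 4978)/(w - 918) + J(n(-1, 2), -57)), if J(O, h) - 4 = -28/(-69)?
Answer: 5497/50155 ≈ 0.10960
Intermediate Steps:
J(O, h) = 304/69 (J(O, h) = 4 - 28/(-69) = 4 - 28*(-1/69) = 4 + 28/69 = 304/69)
w = 2352
1/((1788 + 4978)/(w - 918) + J(n(-1, 2), -57)) = 1/((1788 + 4978)/(2352 - 918) + 304/69) = 1/(6766/1434 + 304/69) = 1/(6766*(1/1434) + 304/69) = 1/(3383/717 + 304/69) = 1/(50155/5497) = 5497/50155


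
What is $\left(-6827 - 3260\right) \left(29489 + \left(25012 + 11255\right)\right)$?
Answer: $-663280772$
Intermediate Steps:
$\left(-6827 - 3260\right) \left(29489 + \left(25012 + 11255\right)\right) = - 10087 \left(29489 + 36267\right) = \left(-10087\right) 65756 = -663280772$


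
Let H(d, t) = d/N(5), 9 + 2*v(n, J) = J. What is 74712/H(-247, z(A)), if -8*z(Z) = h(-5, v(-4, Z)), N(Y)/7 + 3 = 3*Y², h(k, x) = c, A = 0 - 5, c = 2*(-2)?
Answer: -37654848/247 ≈ -1.5245e+5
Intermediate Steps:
v(n, J) = -9/2 + J/2
c = -4
A = -5
h(k, x) = -4
N(Y) = -21 + 21*Y² (N(Y) = -21 + 7*(3*Y²) = -21 + 21*Y²)
z(Z) = ½ (z(Z) = -⅛*(-4) = ½)
H(d, t) = d/504 (H(d, t) = d/(-21 + 21*5²) = d/(-21 + 21*25) = d/(-21 + 525) = d/504)
74712/H(-247, z(A)) = 74712/(((1/504)*(-247))) = 74712/(-247/504) = 74712*(-504/247) = -37654848/247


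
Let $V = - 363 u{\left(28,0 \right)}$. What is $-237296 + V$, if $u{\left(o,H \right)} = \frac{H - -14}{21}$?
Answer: $-237538$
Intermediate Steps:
$u{\left(o,H \right)} = \frac{2}{3} + \frac{H}{21}$ ($u{\left(o,H \right)} = \left(H + 14\right) \frac{1}{21} = \left(14 + H\right) \frac{1}{21} = \frac{2}{3} + \frac{H}{21}$)
$V = -242$ ($V = - 363 \left(\frac{2}{3} + \frac{1}{21} \cdot 0\right) = - 363 \left(\frac{2}{3} + 0\right) = \left(-363\right) \frac{2}{3} = -242$)
$-237296 + V = -237296 - 242 = -237538$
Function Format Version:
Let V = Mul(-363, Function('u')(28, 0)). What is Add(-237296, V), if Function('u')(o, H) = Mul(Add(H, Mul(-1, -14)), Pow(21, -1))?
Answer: -237538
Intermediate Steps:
Function('u')(o, H) = Add(Rational(2, 3), Mul(Rational(1, 21), H)) (Function('u')(o, H) = Mul(Add(H, 14), Rational(1, 21)) = Mul(Add(14, H), Rational(1, 21)) = Add(Rational(2, 3), Mul(Rational(1, 21), H)))
V = -242 (V = Mul(-363, Add(Rational(2, 3), Mul(Rational(1, 21), 0))) = Mul(-363, Add(Rational(2, 3), 0)) = Mul(-363, Rational(2, 3)) = -242)
Add(-237296, V) = Add(-237296, -242) = -237538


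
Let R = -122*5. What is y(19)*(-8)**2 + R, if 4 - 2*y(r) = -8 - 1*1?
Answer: -194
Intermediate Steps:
y(r) = 13/2 (y(r) = 2 - (-8 - 1*1)/2 = 2 - (-8 - 1)/2 = 2 - 1/2*(-9) = 2 + 9/2 = 13/2)
R = -610
y(19)*(-8)**2 + R = (13/2)*(-8)**2 - 610 = (13/2)*64 - 610 = 416 - 610 = -194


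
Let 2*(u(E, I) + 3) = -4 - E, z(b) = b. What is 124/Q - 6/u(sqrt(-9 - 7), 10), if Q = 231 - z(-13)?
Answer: 2729/1769 - 12*I/29 ≈ 1.5427 - 0.41379*I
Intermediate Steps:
u(E, I) = -5 - E/2 (u(E, I) = -3 + (-4 - E)/2 = -3 + (-2 - E/2) = -5 - E/2)
Q = 244 (Q = 231 - 1*(-13) = 231 + 13 = 244)
124/Q - 6/u(sqrt(-9 - 7), 10) = 124/244 - 6/(-5 - sqrt(-9 - 7)/2) = 124*(1/244) - 6/(-5 - 2*I) = 31/61 - 6/(-5 - 2*I) = 31/61 - 6*(-5 + 2*I)/29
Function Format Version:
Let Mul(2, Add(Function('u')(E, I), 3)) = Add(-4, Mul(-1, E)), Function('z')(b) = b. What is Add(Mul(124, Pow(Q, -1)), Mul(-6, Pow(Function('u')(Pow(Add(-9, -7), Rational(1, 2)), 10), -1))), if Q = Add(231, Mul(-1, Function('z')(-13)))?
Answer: Add(Rational(2729, 1769), Mul(Rational(-12, 29), I)) ≈ Add(1.5427, Mul(-0.41379, I))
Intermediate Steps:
Function('u')(E, I) = Add(-5, Mul(Rational(-1, 2), E)) (Function('u')(E, I) = Add(-3, Mul(Rational(1, 2), Add(-4, Mul(-1, E)))) = Add(-3, Add(-2, Mul(Rational(-1, 2), E))) = Add(-5, Mul(Rational(-1, 2), E)))
Q = 244 (Q = Add(231, Mul(-1, -13)) = Add(231, 13) = 244)
Add(Mul(124, Pow(Q, -1)), Mul(-6, Pow(Function('u')(Pow(Add(-9, -7), Rational(1, 2)), 10), -1))) = Add(Mul(124, Pow(244, -1)), Mul(-6, Pow(Add(-5, Mul(Rational(-1, 2), Pow(Add(-9, -7), Rational(1, 2)))), -1))) = Add(Mul(124, Rational(1, 244)), Mul(-6, Pow(Add(-5, Mul(Rational(-1, 2), Pow(-16, Rational(1, 2)))), -1))) = Add(Rational(31, 61), Mul(-6, Pow(Add(-5, Mul(Rational(-1, 2), Mul(4, I))), -1))) = Add(Rational(31, 61), Mul(-6, Pow(Add(-5, Mul(-2, I)), -1))) = Add(Rational(31, 61), Mul(-6, Mul(Rational(1, 29), Add(-5, Mul(2, I))))) = Add(Rational(31, 61), Mul(Rational(-6, 29), Add(-5, Mul(2, I))))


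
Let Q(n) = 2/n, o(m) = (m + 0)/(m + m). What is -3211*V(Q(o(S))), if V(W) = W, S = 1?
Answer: -12844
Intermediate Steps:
o(m) = ½ (o(m) = m/((2*m)) = m*(1/(2*m)) = ½)
-3211*V(Q(o(S))) = -6422/½ = -6422*2 = -3211*4 = -12844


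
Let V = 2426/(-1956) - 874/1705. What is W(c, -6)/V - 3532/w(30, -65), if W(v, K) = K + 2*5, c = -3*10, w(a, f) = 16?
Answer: -2607633211/11691748 ≈ -223.03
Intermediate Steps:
V = -2922937/1667490 (V = 2426*(-1/1956) - 874*1/1705 = -1213/978 - 874/1705 = -2922937/1667490 ≈ -1.7529)
c = -30
W(v, K) = 10 + K (W(v, K) = K + 10 = 10 + K)
W(c, -6)/V - 3532/w(30, -65) = (10 - 6)/(-2922937/1667490) - 3532/16 = 4*(-1667490/2922937) - 3532*1/16 = -6669960/2922937 - 883/4 = -2607633211/11691748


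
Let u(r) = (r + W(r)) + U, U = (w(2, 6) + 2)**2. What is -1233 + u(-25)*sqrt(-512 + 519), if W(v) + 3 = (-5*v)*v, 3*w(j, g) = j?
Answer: -1233 - 28313*sqrt(7)/9 ≈ -9556.2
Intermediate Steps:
w(j, g) = j/3
U = 64/9 (U = ((1/3)*2 + 2)**2 = (2/3 + 2)**2 = (8/3)**2 = 64/9 ≈ 7.1111)
W(v) = -3 - 5*v**2 (W(v) = -3 + (-5*v)*v = -3 - 5*v**2)
u(r) = 37/9 + r - 5*r**2 (u(r) = (r + (-3 - 5*r**2)) + 64/9 = (-3 + r - 5*r**2) + 64/9 = 37/9 + r - 5*r**2)
-1233 + u(-25)*sqrt(-512 + 519) = -1233 + (37/9 - 25 - 5*(-25)**2)*sqrt(-512 + 519) = -1233 + (37/9 - 25 - 5*625)*sqrt(7) = -1233 + (37/9 - 25 - 3125)*sqrt(7) = -1233 - 28313*sqrt(7)/9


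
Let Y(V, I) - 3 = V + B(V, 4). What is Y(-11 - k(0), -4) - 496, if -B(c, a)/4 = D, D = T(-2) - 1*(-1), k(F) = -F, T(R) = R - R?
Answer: -508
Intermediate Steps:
T(R) = 0
D = 1 (D = 0 - 1*(-1) = 0 + 1 = 1)
B(c, a) = -4 (B(c, a) = -4*1 = -4)
Y(V, I) = -1 + V (Y(V, I) = 3 + (V - 4) = 3 + (-4 + V) = -1 + V)
Y(-11 - k(0), -4) - 496 = (-1 + (-11 - (-1)*0)) - 496 = (-1 + (-11 - 1*0)) - 496 = (-1 + (-11 + 0)) - 496 = (-1 - 11) - 496 = -12 - 496 = -508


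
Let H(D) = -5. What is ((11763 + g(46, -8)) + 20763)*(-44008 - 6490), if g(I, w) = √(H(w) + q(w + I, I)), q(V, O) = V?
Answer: -1642497948 - 50498*√33 ≈ -1.6428e+9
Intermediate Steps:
g(I, w) = √(-5 + I + w) (g(I, w) = √(-5 + (w + I)) = √(-5 + (I + w)) = √(-5 + I + w))
((11763 + g(46, -8)) + 20763)*(-44008 - 6490) = ((11763 + √(-5 + 46 - 8)) + 20763)*(-44008 - 6490) = ((11763 + √33) + 20763)*(-50498) = (32526 + √33)*(-50498) = -1642497948 - 50498*√33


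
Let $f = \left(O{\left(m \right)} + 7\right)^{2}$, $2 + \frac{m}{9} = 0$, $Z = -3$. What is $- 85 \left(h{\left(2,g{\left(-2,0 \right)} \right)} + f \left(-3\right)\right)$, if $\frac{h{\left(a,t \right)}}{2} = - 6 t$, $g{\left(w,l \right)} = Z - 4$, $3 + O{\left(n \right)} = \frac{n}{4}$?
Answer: $- \frac{28305}{4} \approx -7076.3$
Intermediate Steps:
$m = -18$ ($m = -18 + 9 \cdot 0 = -18 + 0 = -18$)
$O{\left(n \right)} = -3 + \frac{n}{4}$
$g{\left(w,l \right)} = -7$ ($g{\left(w,l \right)} = -3 - 4 = -7$)
$f = \frac{1}{4}$ ($f = \left(\left(-3 + \frac{1}{4} \left(-18\right)\right) + 7\right)^{2} = \left(\left(-3 - \frac{9}{2}\right) + 7\right)^{2} = \left(- \frac{15}{2} + 7\right)^{2} = \left(- \frac{1}{2}\right)^{2} = \frac{1}{4} \approx 0.25$)
$h{\left(a,t \right)} = - 12 t$ ($h{\left(a,t \right)} = 2 \left(- 6 t\right) = - 12 t$)
$- 85 \left(h{\left(2,g{\left(-2,0 \right)} \right)} + f \left(-3\right)\right) = - 85 \left(\left(-12\right) \left(-7\right) + \frac{1}{4} \left(-3\right)\right) = - 85 \left(84 - \frac{3}{4}\right) = \left(-85\right) \frac{333}{4} = - \frac{28305}{4}$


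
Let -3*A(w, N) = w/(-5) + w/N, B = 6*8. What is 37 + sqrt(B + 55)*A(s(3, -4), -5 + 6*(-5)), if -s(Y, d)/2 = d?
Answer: 37 + 64*sqrt(103)/105 ≈ 43.186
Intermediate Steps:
B = 48
s(Y, d) = -2*d
A(w, N) = w/15 - w/(3*N) (A(w, N) = -(w/(-5) + w/N)/3 = -(w*(-1/5) + w/N)/3 = -(-w/5 + w/N)/3 = w/15 - w/(3*N))
37 + sqrt(B + 55)*A(s(3, -4), -5 + 6*(-5)) = 37 + sqrt(48 + 55)*((-2*(-4))*(-5 + (-5 + 6*(-5)))/(15*(-5 + 6*(-5)))) = 37 + sqrt(103)*((1/15)*8*(-5 + (-5 - 30))/(-5 - 30)) = 37 + sqrt(103)*((1/15)*8*(-5 - 35)/(-35)) = 37 + sqrt(103)*((1/15)*8*(-1/35)*(-40)) = 37 + sqrt(103)*(64/105) = 37 + 64*sqrt(103)/105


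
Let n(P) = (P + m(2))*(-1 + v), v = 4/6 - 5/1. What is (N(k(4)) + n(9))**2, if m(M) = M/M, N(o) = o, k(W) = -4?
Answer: 29584/9 ≈ 3287.1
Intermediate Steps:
m(M) = 1
v = -13/3 (v = 4*(1/6) - 5*1 = 2/3 - 5 = -13/3 ≈ -4.3333)
n(P) = -16/3 - 16*P/3 (n(P) = (P + 1)*(-1 - 13/3) = (1 + P)*(-16/3) = -16/3 - 16*P/3)
(N(k(4)) + n(9))**2 = (-4 + (-16/3 - 16/3*9))**2 = (-4 + (-16/3 - 48))**2 = (-4 - 160/3)**2 = (-172/3)**2 = 29584/9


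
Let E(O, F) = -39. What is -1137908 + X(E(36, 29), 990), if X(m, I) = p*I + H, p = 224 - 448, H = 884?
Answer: -1358784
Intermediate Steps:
p = -224
X(m, I) = 884 - 224*I (X(m, I) = -224*I + 884 = 884 - 224*I)
-1137908 + X(E(36, 29), 990) = -1137908 + (884 - 224*990) = -1137908 + (884 - 221760) = -1137908 - 220876 = -1358784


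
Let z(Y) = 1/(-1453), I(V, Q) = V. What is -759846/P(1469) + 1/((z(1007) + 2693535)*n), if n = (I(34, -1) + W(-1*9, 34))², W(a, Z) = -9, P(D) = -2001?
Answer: 619544607972111651/1631526336323750 ≈ 379.73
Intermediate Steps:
z(Y) = -1/1453
n = 625 (n = (34 - 9)² = 25² = 625)
-759846/P(1469) + 1/((z(1007) + 2693535)*n) = -759846/(-2001) + 1/((-1/1453 + 2693535)*625) = -759846*(-1/2001) + (1/625)/(3913706354/1453) = 253282/667 + (1453/3913706354)*(1/625) = 253282/667 + 1453/2446066471250 = 619544607972111651/1631526336323750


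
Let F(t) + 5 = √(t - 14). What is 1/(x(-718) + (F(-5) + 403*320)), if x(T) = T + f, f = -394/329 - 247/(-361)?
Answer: 5010840843778/642572625671438303 - 39075001*I*√19/642572625671438303 ≈ 7.7981e-6 - 2.6507e-10*I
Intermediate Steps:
F(t) = -5 + √(-14 + t) (F(t) = -5 + √(t - 14) = -5 + √(-14 + t))
f = -3209/6251 (f = -394*1/329 - 247*(-1/361) = -394/329 + 13/19 = -3209/6251 ≈ -0.51336)
x(T) = -3209/6251 + T (x(T) = T - 3209/6251 = -3209/6251 + T)
1/(x(-718) + (F(-5) + 403*320)) = 1/((-3209/6251 - 718) + ((-5 + √(-14 - 5)) + 403*320)) = 1/(-4491427/6251 + ((-5 + √(-19)) + 128960)) = 1/(-4491427/6251 + ((-5 + I*√19) + 128960)) = 1/(-4491427/6251 + (128955 + I*√19)) = 1/(801606278/6251 + I*√19)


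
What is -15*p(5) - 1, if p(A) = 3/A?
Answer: -10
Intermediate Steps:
-15*p(5) - 1 = -45/5 - 1 = -15*3/5 - 1 = -9 - 1 = -10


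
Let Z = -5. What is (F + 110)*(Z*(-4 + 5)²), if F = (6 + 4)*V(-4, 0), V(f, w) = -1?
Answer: -500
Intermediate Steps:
F = -10 (F = (6 + 4)*(-1) = 10*(-1) = -10)
(F + 110)*(Z*(-4 + 5)²) = (-10 + 110)*(-5*(-4 + 5)²) = 100*(-5*1²) = 100*(-5*1) = 100*(-5) = -500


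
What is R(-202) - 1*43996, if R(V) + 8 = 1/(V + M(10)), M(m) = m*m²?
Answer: -35115191/798 ≈ -44004.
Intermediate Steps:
M(m) = m³
R(V) = -8 + 1/(1000 + V) (R(V) = -8 + 1/(V + 10³) = -8 + 1/(V + 1000) = -8 + 1/(1000 + V))
R(-202) - 1*43996 = (-7999 - 8*(-202))/(1000 - 202) - 1*43996 = (-7999 + 1616)/798 - 43996 = (1/798)*(-6383) - 43996 = -6383/798 - 43996 = -35115191/798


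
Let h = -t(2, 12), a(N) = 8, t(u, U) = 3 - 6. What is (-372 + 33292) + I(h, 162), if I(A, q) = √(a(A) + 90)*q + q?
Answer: 33082 + 1134*√2 ≈ 34686.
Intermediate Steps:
t(u, U) = -3
h = 3 (h = -1*(-3) = 3)
I(A, q) = q + 7*q*√2 (I(A, q) = √(8 + 90)*q + q = √98*q + q = (7*√2)*q + q = 7*q*√2 + q = q + 7*q*√2)
(-372 + 33292) + I(h, 162) = (-372 + 33292) + 162*(1 + 7*√2) = 32920 + (162 + 1134*√2) = 33082 + 1134*√2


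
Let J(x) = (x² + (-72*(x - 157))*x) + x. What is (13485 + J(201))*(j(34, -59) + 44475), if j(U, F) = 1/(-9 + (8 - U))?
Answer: -907015228944/35 ≈ -2.5915e+10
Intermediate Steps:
j(U, F) = 1/(-1 - U)
J(x) = x + x² + x*(11304 - 72*x) (J(x) = (x² + (-72*(-157 + x))*x) + x = (x² + (11304 - 72*x)*x) + x = (x² + x*(11304 - 72*x)) + x = x + x² + x*(11304 - 72*x))
(13485 + J(201))*(j(34, -59) + 44475) = (13485 + 201*(11305 - 71*201))*(-1/(1 + 34) + 44475) = (13485 + 201*(11305 - 14271))*(-1/35 + 44475) = (13485 + 201*(-2966))*(-1*1/35 + 44475) = (13485 - 596166)*(-1/35 + 44475) = -582681*1556624/35 = -907015228944/35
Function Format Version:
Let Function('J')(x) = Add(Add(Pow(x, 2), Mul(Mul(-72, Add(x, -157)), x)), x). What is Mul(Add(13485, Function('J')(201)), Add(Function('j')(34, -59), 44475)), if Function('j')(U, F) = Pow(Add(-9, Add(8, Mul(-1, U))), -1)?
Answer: Rational(-907015228944, 35) ≈ -2.5915e+10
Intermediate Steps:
Function('j')(U, F) = Pow(Add(-1, Mul(-1, U)), -1)
Function('J')(x) = Add(x, Pow(x, 2), Mul(x, Add(11304, Mul(-72, x)))) (Function('J')(x) = Add(Add(Pow(x, 2), Mul(Mul(-72, Add(-157, x)), x)), x) = Add(Add(Pow(x, 2), Mul(Add(11304, Mul(-72, x)), x)), x) = Add(Add(Pow(x, 2), Mul(x, Add(11304, Mul(-72, x)))), x) = Add(x, Pow(x, 2), Mul(x, Add(11304, Mul(-72, x)))))
Mul(Add(13485, Function('J')(201)), Add(Function('j')(34, -59), 44475)) = Mul(Add(13485, Mul(201, Add(11305, Mul(-71, 201)))), Add(Mul(-1, Pow(Add(1, 34), -1)), 44475)) = Mul(Add(13485, Mul(201, Add(11305, -14271))), Add(Mul(-1, Pow(35, -1)), 44475)) = Mul(Add(13485, Mul(201, -2966)), Add(Mul(-1, Rational(1, 35)), 44475)) = Mul(Add(13485, -596166), Add(Rational(-1, 35), 44475)) = Mul(-582681, Rational(1556624, 35)) = Rational(-907015228944, 35)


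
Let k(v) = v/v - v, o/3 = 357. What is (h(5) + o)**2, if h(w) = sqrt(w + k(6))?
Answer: 1147041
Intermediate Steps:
o = 1071 (o = 3*357 = 1071)
k(v) = 1 - v
h(w) = sqrt(-5 + w) (h(w) = sqrt(w + (1 - 1*6)) = sqrt(w + (1 - 6)) = sqrt(w - 5) = sqrt(-5 + w))
(h(5) + o)**2 = (sqrt(-5 + 5) + 1071)**2 = (sqrt(0) + 1071)**2 = (0 + 1071)**2 = 1071**2 = 1147041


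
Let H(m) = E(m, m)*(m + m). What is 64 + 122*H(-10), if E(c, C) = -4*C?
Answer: -97536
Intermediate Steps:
H(m) = -8*m**2 (H(m) = (-4*m)*(m + m) = (-4*m)*(2*m) = -8*m**2)
64 + 122*H(-10) = 64 + 122*(-8*(-10)**2) = 64 + 122*(-8*100) = 64 + 122*(-800) = 64 - 97600 = -97536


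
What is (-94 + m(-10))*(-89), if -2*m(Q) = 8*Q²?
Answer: 43966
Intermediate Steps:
m(Q) = -4*Q²
(-94 + m(-10))*(-89) = (-94 - 4*(-10)²)*(-89) = (-94 - 4*100)*(-89) = (-94 - 400)*(-89) = -494*(-89) = 43966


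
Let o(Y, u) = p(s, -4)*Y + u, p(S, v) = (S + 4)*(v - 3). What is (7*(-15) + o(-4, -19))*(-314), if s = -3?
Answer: 30144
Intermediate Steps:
p(S, v) = (-3 + v)*(4 + S) (p(S, v) = (4 + S)*(-3 + v) = (-3 + v)*(4 + S))
o(Y, u) = u - 7*Y (o(Y, u) = (-12 - 3*(-3) + 4*(-4) - 3*(-4))*Y + u = (-12 + 9 - 16 + 12)*Y + u = -7*Y + u = u - 7*Y)
(7*(-15) + o(-4, -19))*(-314) = (7*(-15) + (-19 - 7*(-4)))*(-314) = (-105 + (-19 + 28))*(-314) = (-105 + 9)*(-314) = -96*(-314) = 30144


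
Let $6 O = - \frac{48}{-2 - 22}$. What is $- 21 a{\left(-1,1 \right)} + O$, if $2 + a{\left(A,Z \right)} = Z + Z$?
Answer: $\frac{1}{3} \approx 0.33333$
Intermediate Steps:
$a{\left(A,Z \right)} = -2 + 2 Z$ ($a{\left(A,Z \right)} = -2 + \left(Z + Z\right) = -2 + 2 Z$)
$O = \frac{1}{3}$ ($O = \frac{\left(-48\right) \frac{1}{-2 - 22}}{6} = \frac{\left(-48\right) \frac{1}{-24}}{6} = \frac{\left(-48\right) \left(- \frac{1}{24}\right)}{6} = \frac{1}{6} \cdot 2 = \frac{1}{3} \approx 0.33333$)
$- 21 a{\left(-1,1 \right)} + O = - 21 \left(-2 + 2 \cdot 1\right) + \frac{1}{3} = - 21 \left(-2 + 2\right) + \frac{1}{3} = \left(-21\right) 0 + \frac{1}{3} = 0 + \frac{1}{3} = \frac{1}{3}$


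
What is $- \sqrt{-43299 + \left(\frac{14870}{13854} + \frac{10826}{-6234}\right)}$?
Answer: $- \frac{i \sqrt{2242879747216717047}}{7197153} \approx - 208.09 i$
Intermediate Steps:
$- \sqrt{-43299 + \left(\frac{14870}{13854} + \frac{10826}{-6234}\right)} = - \sqrt{-43299 + \left(14870 \cdot \frac{1}{13854} + 10826 \left(- \frac{1}{6234}\right)\right)} = - \sqrt{-43299 + \left(\frac{7435}{6927} - \frac{5413}{3117}\right)} = - \sqrt{-43299 - \frac{4773652}{7197153}} = - \sqrt{- \frac{311634301399}{7197153}} = - \frac{i \sqrt{2242879747216717047}}{7197153}$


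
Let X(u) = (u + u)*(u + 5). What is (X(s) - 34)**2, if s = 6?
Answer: 9604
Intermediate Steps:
X(u) = 2*u*(5 + u) (X(u) = (2*u)*(5 + u) = 2*u*(5 + u))
(X(s) - 34)**2 = (2*6*(5 + 6) - 34)**2 = (2*6*11 - 34)**2 = (132 - 34)**2 = 98**2 = 9604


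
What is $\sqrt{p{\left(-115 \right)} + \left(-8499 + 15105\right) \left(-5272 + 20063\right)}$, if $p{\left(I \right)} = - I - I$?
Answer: $2 \sqrt{24427394} \approx 9884.8$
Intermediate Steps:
$p{\left(I \right)} = - 2 I$
$\sqrt{p{\left(-115 \right)} + \left(-8499 + 15105\right) \left(-5272 + 20063\right)} = \sqrt{\left(-2\right) \left(-115\right) + \left(-8499 + 15105\right) \left(-5272 + 20063\right)} = \sqrt{230 + 6606 \cdot 14791} = \sqrt{230 + 97709346} = \sqrt{97709576} = 2 \sqrt{24427394}$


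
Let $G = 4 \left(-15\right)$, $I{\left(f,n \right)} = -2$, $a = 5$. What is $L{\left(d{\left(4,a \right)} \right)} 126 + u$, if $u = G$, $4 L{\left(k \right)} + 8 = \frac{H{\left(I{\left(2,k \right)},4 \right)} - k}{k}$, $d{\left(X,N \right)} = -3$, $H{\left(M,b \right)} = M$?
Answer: $- \frac{645}{2} \approx -322.5$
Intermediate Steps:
$L{\left(k \right)} = -2 + \frac{-2 - k}{4 k}$ ($L{\left(k \right)} = -2 + \frac{\left(-2 - k\right) \frac{1}{k}}{4} = -2 + \frac{\frac{1}{k} \left(-2 - k\right)}{4} = -2 + \frac{-2 - k}{4 k}$)
$G = -60$
$u = -60$
$L{\left(d{\left(4,a \right)} \right)} 126 + u = \frac{-2 - -27}{4 \left(-3\right)} 126 - 60 = \frac{1}{4} \left(- \frac{1}{3}\right) \left(-2 + 27\right) 126 - 60 = \frac{1}{4} \left(- \frac{1}{3}\right) 25 \cdot 126 - 60 = \left(- \frac{25}{12}\right) 126 - 60 = - \frac{525}{2} - 60 = - \frac{645}{2}$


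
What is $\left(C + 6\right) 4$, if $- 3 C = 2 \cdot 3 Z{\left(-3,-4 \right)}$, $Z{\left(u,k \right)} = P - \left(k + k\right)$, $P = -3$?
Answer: $-16$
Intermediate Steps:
$Z{\left(u,k \right)} = -3 - 2 k$ ($Z{\left(u,k \right)} = -3 - \left(k + k\right) = -3 - 2 k$)
$C = -10$ ($C = - \frac{2 \cdot 3 \left(-3 - -8\right)}{3} = - \frac{6 \left(-3 + 8\right)}{3} = - \frac{6 \cdot 5}{3} = \left(- \frac{1}{3}\right) 30 = -10$)
$\left(C + 6\right) 4 = \left(-10 + 6\right) 4 = \left(-4\right) 4 = -16$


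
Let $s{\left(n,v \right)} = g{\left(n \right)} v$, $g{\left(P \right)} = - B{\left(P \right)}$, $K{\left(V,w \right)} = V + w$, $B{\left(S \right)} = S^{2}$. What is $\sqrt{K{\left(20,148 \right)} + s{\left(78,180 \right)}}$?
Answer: $2 i \sqrt{273738} \approx 1046.4 i$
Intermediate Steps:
$g{\left(P \right)} = - P^{2}$
$s{\left(n,v \right)} = - v n^{2}$ ($s{\left(n,v \right)} = - n^{2} v = - v n^{2}$)
$\sqrt{K{\left(20,148 \right)} + s{\left(78,180 \right)}} = \sqrt{\left(20 + 148\right) - 180 \cdot 78^{2}} = \sqrt{168 - 180 \cdot 6084} = \sqrt{168 - 1095120} = \sqrt{-1094952} = 2 i \sqrt{273738}$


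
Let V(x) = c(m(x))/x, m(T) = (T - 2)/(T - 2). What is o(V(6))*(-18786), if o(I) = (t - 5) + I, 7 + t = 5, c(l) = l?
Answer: 128371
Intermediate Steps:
m(T) = 1 (m(T) = (-2 + T)/(-2 + T) = 1)
t = -2 (t = -7 + 5 = -2)
V(x) = 1/x
o(I) = -7 + I (o(I) = (-2 - 5) + I = -7 + I)
o(V(6))*(-18786) = (-7 + 1/6)*(-18786) = (-7 + ⅙)*(-18786) = -41/6*(-18786) = 128371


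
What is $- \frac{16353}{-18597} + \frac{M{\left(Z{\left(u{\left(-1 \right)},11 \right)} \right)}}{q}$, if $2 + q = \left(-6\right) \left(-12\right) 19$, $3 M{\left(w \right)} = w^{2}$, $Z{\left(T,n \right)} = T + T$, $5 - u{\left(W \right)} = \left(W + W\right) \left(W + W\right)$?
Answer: $\frac{11181497}{12701751} \approx 0.88031$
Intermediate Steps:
$u{\left(W \right)} = 5 - 4 W^{2}$ ($u{\left(W \right)} = 5 - \left(W + W\right) \left(W + W\right) = 5 - 2 W 2 W = 5 - 4 W^{2}$)
$Z{\left(T,n \right)} = 2 T$
$M{\left(w \right)} = \frac{w^{2}}{3}$
$q = 1366$ ($q = -2 + \left(-6\right) \left(-12\right) 19 = -2 + 72 \cdot 19 = -2 + 1368 = 1366$)
$- \frac{16353}{-18597} + \frac{M{\left(Z{\left(u{\left(-1 \right)},11 \right)} \right)}}{q} = - \frac{16353}{-18597} + \frac{\frac{1}{3} \left(2 \left(5 - 4 \left(-1\right)^{2}\right)\right)^{2}}{1366} = \left(-16353\right) \left(- \frac{1}{18597}\right) + \frac{\left(2 \left(5 - 4\right)\right)^{2}}{3} \cdot \frac{1}{1366} = \frac{5451}{6199} + \frac{\left(2 \left(5 - 4\right)\right)^{2}}{3} \cdot \frac{1}{1366} = \frac{5451}{6199} + \frac{\left(2 \cdot 1\right)^{2}}{3} \cdot \frac{1}{1366} = \frac{5451}{6199} + \frac{2^{2}}{3} \cdot \frac{1}{1366} = \frac{5451}{6199} + \frac{1}{3} \cdot 4 \cdot \frac{1}{1366} = \frac{5451}{6199} + \frac{4}{3} \cdot \frac{1}{1366} = \frac{5451}{6199} + \frac{2}{2049} = \frac{11181497}{12701751}$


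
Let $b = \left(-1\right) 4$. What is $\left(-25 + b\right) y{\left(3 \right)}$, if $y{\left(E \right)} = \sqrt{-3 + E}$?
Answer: $0$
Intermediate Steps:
$b = -4$
$\left(-25 + b\right) y{\left(3 \right)} = \left(-25 - 4\right) \sqrt{-3 + 3} = - 29 \sqrt{0} = \left(-29\right) 0 = 0$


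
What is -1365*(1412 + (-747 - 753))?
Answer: 120120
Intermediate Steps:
-1365*(1412 + (-747 - 753)) = -1365*(1412 - 1500) = -1365*(-88) = 120120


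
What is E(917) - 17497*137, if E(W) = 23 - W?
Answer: -2397983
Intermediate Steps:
E(917) - 17497*137 = (23 - 1*917) - 17497*137 = (23 - 917) - 1*2397089 = -894 - 2397089 = -2397983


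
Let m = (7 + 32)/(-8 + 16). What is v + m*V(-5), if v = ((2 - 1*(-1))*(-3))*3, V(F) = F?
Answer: -411/8 ≈ -51.375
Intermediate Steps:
m = 39/8 ≈ 4.8750
v = -27 (v = ((2 + 1)*(-3))*3 = (3*(-3))*3 = -9*3 = -27)
v + m*V(-5) = -27 + (39/8)*(-5) = -27 - 195/8 = -411/8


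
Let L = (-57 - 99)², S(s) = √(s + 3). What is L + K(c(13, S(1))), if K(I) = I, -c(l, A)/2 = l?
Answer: 24310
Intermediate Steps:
S(s) = √(3 + s)
c(l, A) = -2*l
L = 24336 (L = (-156)² = 24336)
L + K(c(13, S(1))) = 24336 - 2*13 = 24336 - 26 = 24310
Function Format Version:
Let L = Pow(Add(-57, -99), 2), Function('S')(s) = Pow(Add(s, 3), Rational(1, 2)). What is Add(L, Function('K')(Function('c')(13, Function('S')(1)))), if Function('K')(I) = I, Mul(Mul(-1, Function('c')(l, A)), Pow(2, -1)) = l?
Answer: 24310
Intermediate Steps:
Function('S')(s) = Pow(Add(3, s), Rational(1, 2))
Function('c')(l, A) = Mul(-2, l)
L = 24336 (L = Pow(-156, 2) = 24336)
Add(L, Function('K')(Function('c')(13, Function('S')(1)))) = Add(24336, Mul(-2, 13)) = Add(24336, -26) = 24310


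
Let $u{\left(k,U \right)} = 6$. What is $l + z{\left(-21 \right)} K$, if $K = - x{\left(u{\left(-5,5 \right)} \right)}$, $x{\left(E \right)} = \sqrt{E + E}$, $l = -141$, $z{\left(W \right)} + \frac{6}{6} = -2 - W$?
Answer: $-141 - 36 \sqrt{3} \approx -203.35$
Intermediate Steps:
$z{\left(W \right)} = -3 - W$ ($z{\left(W \right)} = -1 - \left(2 + W\right) = -3 - W$)
$x{\left(E \right)} = \sqrt{2} \sqrt{E}$ ($x{\left(E \right)} = \sqrt{2 E} = \sqrt{2} \sqrt{E}$)
$K = - 2 \sqrt{3}$ ($K = - \sqrt{2} \sqrt{6} = - 2 \sqrt{3} \approx -3.4641$)
$l + z{\left(-21 \right)} K = -141 + \left(-3 - -21\right) \left(- 2 \sqrt{3}\right) = -141 + \left(-3 + 21\right) \left(- 2 \sqrt{3}\right) = -141 + 18 \left(- 2 \sqrt{3}\right) = -141 - 36 \sqrt{3}$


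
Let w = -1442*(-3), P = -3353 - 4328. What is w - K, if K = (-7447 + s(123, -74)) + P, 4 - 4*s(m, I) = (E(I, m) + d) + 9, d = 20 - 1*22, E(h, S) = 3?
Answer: 38911/2 ≈ 19456.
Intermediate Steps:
d = -2 (d = 20 - 22 = -2)
P = -7681
s(m, I) = -3/2 (s(m, I) = 1 - ((3 - 2) + 9)/4 = 1 - (1 + 9)/4 = 1 - ¼*10 = 1 - 5/2 = -3/2)
K = -30259/2 (K = (-7447 - 3/2) - 7681 = -14897/2 - 7681 = -30259/2 ≈ -15130.)
w = 4326
w - K = 4326 - 1*(-30259/2) = 4326 + 30259/2 = 38911/2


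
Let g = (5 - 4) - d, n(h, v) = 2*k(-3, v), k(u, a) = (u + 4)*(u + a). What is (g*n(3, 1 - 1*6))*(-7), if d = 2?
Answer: -112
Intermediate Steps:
k(u, a) = (4 + u)*(a + u)
n(h, v) = -6 + 2*v (n(h, v) = 2*((-3)² + 4*v + 4*(-3) + v*(-3)) = 2*(9 + 4*v - 12 - 3*v) = 2*(-3 + v) = -6 + 2*v)
g = -1 (g = (5 - 4) - 1*2 = 1 - 2 = -1)
(g*n(3, 1 - 1*6))*(-7) = -(-6 + 2*(1 - 1*6))*(-7) = -(-6 + 2*(1 - 6))*(-7) = -(-6 + 2*(-5))*(-7) = -(-6 - 10)*(-7) = -1*(-16)*(-7) = 16*(-7) = -112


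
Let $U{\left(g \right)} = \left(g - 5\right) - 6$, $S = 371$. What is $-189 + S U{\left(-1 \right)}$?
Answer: $-4641$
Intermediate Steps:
$U{\left(g \right)} = -11 + g$ ($U{\left(g \right)} = \left(-5 + g\right) - 6 = -11 + g$)
$-189 + S U{\left(-1 \right)} = -189 + 371 \left(-11 - 1\right) = -189 + 371 \left(-12\right) = -189 - 4452 = -4641$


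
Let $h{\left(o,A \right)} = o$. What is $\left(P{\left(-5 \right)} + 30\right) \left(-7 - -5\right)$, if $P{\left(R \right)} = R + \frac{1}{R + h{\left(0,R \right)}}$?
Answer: $- \frac{248}{5} \approx -49.6$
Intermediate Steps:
$P{\left(R \right)} = R + \frac{1}{R}$ ($P{\left(R \right)} = R + \frac{1}{R + 0} = R + \frac{1}{R}$)
$\left(P{\left(-5 \right)} + 30\right) \left(-7 - -5\right) = \left(\left(-5 + \frac{1}{-5}\right) + 30\right) \left(-7 - -5\right) = \left(\left(-5 - \frac{1}{5}\right) + 30\right) \left(-7 + 5\right) = \left(- \frac{26}{5} + 30\right) \left(-2\right) = \frac{124}{5} \left(-2\right) = - \frac{248}{5}$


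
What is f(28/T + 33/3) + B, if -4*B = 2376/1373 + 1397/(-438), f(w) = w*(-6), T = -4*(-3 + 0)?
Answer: -191562287/2405496 ≈ -79.635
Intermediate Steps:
T = 12 (T = -4*(-3) = 12)
f(w) = -6*w
B = 877393/2405496 (B = -(2376/1373 + 1397/(-438))/4 = -(2376*(1/1373) + 1397*(-1/438))/4 = -(2376/1373 - 1397/438)/4 = -1/4*(-877393/601374) = 877393/2405496 ≈ 0.36475)
f(28/T + 33/3) + B = -6*(28/12 + 33/3) + 877393/2405496 = -6*(28*(1/12) + 33*(1/3)) + 877393/2405496 = -6*(7/3 + 11) + 877393/2405496 = -6*40/3 + 877393/2405496 = -80 + 877393/2405496 = -191562287/2405496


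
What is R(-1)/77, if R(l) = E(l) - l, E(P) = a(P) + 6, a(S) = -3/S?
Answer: 10/77 ≈ 0.12987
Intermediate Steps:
E(P) = 6 - 3/P (E(P) = -3/P + 6 = 6 - 3/P)
R(l) = 6 - l - 3/l (R(l) = (6 - 3/l) - l = 6 - l - 3/l)
R(-1)/77 = (6 - 1*(-1) - 3/(-1))/77 = (6 + 1 - 3*(-1))*(1/77) = (6 + 1 + 3)*(1/77) = 10*(1/77) = 10/77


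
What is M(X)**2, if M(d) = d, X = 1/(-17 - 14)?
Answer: 1/961 ≈ 0.0010406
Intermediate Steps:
X = -1/31 (X = 1/(-31) = -1/31 ≈ -0.032258)
M(X)**2 = (-1/31)**2 = 1/961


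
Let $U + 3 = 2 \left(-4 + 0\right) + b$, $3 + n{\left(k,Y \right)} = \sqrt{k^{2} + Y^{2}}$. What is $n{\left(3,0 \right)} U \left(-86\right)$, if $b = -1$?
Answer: $0$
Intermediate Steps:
$n{\left(k,Y \right)} = -3 + \sqrt{Y^{2} + k^{2}}$ ($n{\left(k,Y \right)} = -3 + \sqrt{k^{2} + Y^{2}} = -3 + \sqrt{Y^{2} + k^{2}}$)
$U = -12$ ($U = -3 + \left(2 \left(-4 + 0\right) - 1\right) = -3 + \left(2 \left(-4\right) - 1\right) = -3 - 9 = -12$)
$n{\left(3,0 \right)} U \left(-86\right) = \left(-3 + \sqrt{0^{2} + 3^{2}}\right) \left(-12\right) \left(-86\right) = \left(-3 + \sqrt{0 + 9}\right) \left(-12\right) \left(-86\right) = \left(-3 + \sqrt{9}\right) \left(-12\right) \left(-86\right) = \left(-3 + 3\right) \left(-12\right) \left(-86\right) = 0 \left(-12\right) \left(-86\right) = 0 \left(-86\right) = 0$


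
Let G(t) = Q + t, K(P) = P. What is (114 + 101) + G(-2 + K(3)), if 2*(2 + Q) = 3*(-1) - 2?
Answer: 423/2 ≈ 211.50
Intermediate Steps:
Q = -9/2 (Q = -2 + (3*(-1) - 2)/2 = -2 + (-3 - 2)/2 = -2 + (½)*(-5) = -2 - 5/2 = -9/2 ≈ -4.5000)
G(t) = -9/2 + t
(114 + 101) + G(-2 + K(3)) = (114 + 101) + (-9/2 + (-2 + 3)) = 215 + (-9/2 + 1) = 215 - 7/2 = 423/2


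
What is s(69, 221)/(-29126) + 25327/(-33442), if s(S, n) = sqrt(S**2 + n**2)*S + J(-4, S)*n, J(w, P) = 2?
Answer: -376227783/487015846 - 69*sqrt(53602)/29126 ≈ -1.3210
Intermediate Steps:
s(S, n) = 2*n + S*sqrt(S**2 + n**2) (s(S, n) = sqrt(S**2 + n**2)*S + 2*n = S*sqrt(S**2 + n**2) + 2*n = 2*n + S*sqrt(S**2 + n**2))
s(69, 221)/(-29126) + 25327/(-33442) = (2*221 + 69*sqrt(69**2 + 221**2))/(-29126) + 25327/(-33442) = (442 + 69*sqrt(4761 + 48841))*(-1/29126) + 25327*(-1/33442) = (442 + 69*sqrt(53602))*(-1/29126) - 25327/33442 = (-221/14563 - 69*sqrt(53602)/29126) - 25327/33442 = -376227783/487015846 - 69*sqrt(53602)/29126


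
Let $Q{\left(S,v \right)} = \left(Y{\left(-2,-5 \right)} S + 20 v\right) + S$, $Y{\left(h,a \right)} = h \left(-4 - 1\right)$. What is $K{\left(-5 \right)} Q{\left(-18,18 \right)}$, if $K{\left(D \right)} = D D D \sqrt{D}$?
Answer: $- 20250 i \sqrt{5} \approx - 45280.0 i$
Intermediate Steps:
$Y{\left(h,a \right)} = - 5 h$ ($Y{\left(h,a \right)} = h \left(-5\right) = - 5 h$)
$K{\left(D \right)} = D^{\frac{7}{2}}$ ($K{\left(D \right)} = D D^{2} \sqrt{D} = D^{3} \sqrt{D} = D^{\frac{7}{2}}$)
$Q{\left(S,v \right)} = 11 S + 20 v$ ($Q{\left(S,v \right)} = \left(\left(-5\right) \left(-2\right) S + 20 v\right) + S = \left(10 S + 20 v\right) + S = 11 S + 20 v$)
$K{\left(-5 \right)} Q{\left(-18,18 \right)} = \left(-5\right)^{\frac{7}{2}} \left(11 \left(-18\right) + 20 \cdot 18\right) = - 125 i \sqrt{5} \left(-198 + 360\right) = - 125 i \sqrt{5} \cdot 162 = - 20250 i \sqrt{5}$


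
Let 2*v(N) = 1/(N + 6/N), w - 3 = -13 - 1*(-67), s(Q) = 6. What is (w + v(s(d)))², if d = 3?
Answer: 638401/196 ≈ 3257.1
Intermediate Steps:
w = 57 (w = 3 + (-13 - 1*(-67)) = 3 + (-13 + 67) = 3 + 54 = 57)
v(N) = 1/(2*(N + 6/N))
(w + v(s(d)))² = (57 + (½)*6/(6 + 6²))² = (57 + (½)*6/(6 + 36))² = (57 + (½)*6/42)² = (57 + (½)*6*(1/42))² = (57 + 1/14)² = (799/14)² = 638401/196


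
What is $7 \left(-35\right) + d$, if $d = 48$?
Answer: $-197$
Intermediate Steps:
$7 \left(-35\right) + d = 7 \left(-35\right) + 48 = -245 + 48 = -197$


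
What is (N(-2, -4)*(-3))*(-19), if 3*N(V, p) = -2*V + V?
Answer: 38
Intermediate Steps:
N(V, p) = -V/3 (N(V, p) = (-2*V + V)/3 = (-V)/3 = -V/3)
(N(-2, -4)*(-3))*(-19) = (-⅓*(-2)*(-3))*(-19) = ((⅔)*(-3))*(-19) = -2*(-19) = 38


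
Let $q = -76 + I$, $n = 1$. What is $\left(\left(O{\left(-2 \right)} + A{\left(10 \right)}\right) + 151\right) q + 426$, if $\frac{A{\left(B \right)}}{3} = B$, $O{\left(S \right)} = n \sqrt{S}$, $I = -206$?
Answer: $-50616 - 282 i \sqrt{2} \approx -50616.0 - 398.81 i$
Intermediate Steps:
$O{\left(S \right)} = \sqrt{S}$ ($O{\left(S \right)} = 1 \sqrt{S} = \sqrt{S}$)
$A{\left(B \right)} = 3 B$
$q = -282$ ($q = -76 - 206 = -282$)
$\left(\left(O{\left(-2 \right)} + A{\left(10 \right)}\right) + 151\right) q + 426 = \left(\left(\sqrt{-2} + 3 \cdot 10\right) + 151\right) \left(-282\right) + 426 = \left(\left(i \sqrt{2} + 30\right) + 151\right) \left(-282\right) + 426 = \left(\left(30 + i \sqrt{2}\right) + 151\right) \left(-282\right) + 426 = \left(181 + i \sqrt{2}\right) \left(-282\right) + 426 = \left(-51042 - 282 i \sqrt{2}\right) + 426 = -50616 - 282 i \sqrt{2}$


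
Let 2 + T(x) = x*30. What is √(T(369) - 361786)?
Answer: I*√350718 ≈ 592.21*I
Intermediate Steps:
T(x) = -2 + 30*x (T(x) = -2 + x*30 = -2 + 30*x)
√(T(369) - 361786) = √((-2 + 30*369) - 361786) = √((-2 + 11070) - 361786) = √(11068 - 361786) = √(-350718) = I*√350718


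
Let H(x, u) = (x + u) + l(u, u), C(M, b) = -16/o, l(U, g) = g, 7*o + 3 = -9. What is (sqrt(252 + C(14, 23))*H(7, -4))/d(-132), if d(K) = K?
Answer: 7*sqrt(3)/99 ≈ 0.12247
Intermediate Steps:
o = -12/7 (o = -3/7 + (1/7)*(-9) = -3/7 - 9/7 = -12/7 ≈ -1.7143)
C(M, b) = 28/3 (C(M, b) = -16/(-12/7) = -16*(-7/12) = 28/3)
H(x, u) = x + 2*u (H(x, u) = (x + u) + u = (u + x) + u = x + 2*u)
(sqrt(252 + C(14, 23))*H(7, -4))/d(-132) = (sqrt(252 + 28/3)*(7 + 2*(-4)))/(-132) = (sqrt(784/3)*(7 - 8))*(-1/132) = ((28*sqrt(3)/3)*(-1))*(-1/132) = -28*sqrt(3)/3*(-1/132) = 7*sqrt(3)/99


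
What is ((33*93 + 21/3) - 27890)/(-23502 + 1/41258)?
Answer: 1023776012/969645515 ≈ 1.0558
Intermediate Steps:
((33*93 + 21/3) - 27890)/(-23502 + 1/41258) = ((3069 + 21*(⅓)) - 27890)/(-23502 + 1/41258) = ((3069 + 7) - 27890)/(-969645515/41258) = (3076 - 27890)*(-41258/969645515) = -24814*(-41258/969645515) = 1023776012/969645515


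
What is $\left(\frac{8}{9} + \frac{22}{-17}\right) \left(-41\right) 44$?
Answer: $\frac{111848}{153} \approx 731.03$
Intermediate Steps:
$\left(\frac{8}{9} + \frac{22}{-17}\right) \left(-41\right) 44 = \left(8 \cdot \frac{1}{9} + 22 \left(- \frac{1}{17}\right)\right) \left(-41\right) 44 = \left(\frac{8}{9} - \frac{22}{17}\right) \left(-41\right) 44 = \left(- \frac{62}{153}\right) \left(-41\right) 44 = \frac{2542}{153} \cdot 44 = \frac{111848}{153}$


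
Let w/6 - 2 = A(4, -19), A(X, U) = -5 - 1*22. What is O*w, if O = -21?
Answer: 3150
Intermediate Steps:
A(X, U) = -27 (A(X, U) = -5 - 22 = -27)
w = -150 (w = 12 + 6*(-27) = 12 - 162 = -150)
O*w = -21*(-150) = 3150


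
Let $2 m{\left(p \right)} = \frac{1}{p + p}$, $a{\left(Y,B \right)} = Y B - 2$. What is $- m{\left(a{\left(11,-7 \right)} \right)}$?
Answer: $\frac{1}{316} \approx 0.0031646$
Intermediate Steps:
$a{\left(Y,B \right)} = -2 + B Y$ ($a{\left(Y,B \right)} = B Y - 2 = -2 + B Y$)
$m{\left(p \right)} = \frac{1}{4 p}$ ($m{\left(p \right)} = \frac{1}{2 \left(p + p\right)} = \frac{1}{2 \cdot 2 p} = \frac{\frac{1}{2} \frac{1}{p}}{2} = \frac{1}{4 p}$)
$- m{\left(a{\left(11,-7 \right)} \right)} = - \frac{1}{4 \left(-2 - 77\right)} = - \frac{1}{4 \left(-79\right)} = - \frac{-1}{4 \cdot 79} = \left(-1\right) \left(- \frac{1}{316}\right) = \frac{1}{316}$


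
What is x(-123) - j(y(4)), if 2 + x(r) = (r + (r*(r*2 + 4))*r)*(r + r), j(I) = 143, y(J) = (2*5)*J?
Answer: 900689741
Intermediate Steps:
y(J) = 10*J
x(r) = -2 + 2*r*(r + r²*(4 + 2*r)) (x(r) = -2 + (r + (r*(r*2 + 4))*r)*(r + r) = -2 + (r + (r*(2*r + 4))*r)*(2*r) = -2 + (r + (r*(4 + 2*r))*r)*(2*r) = -2 + (r + r²*(4 + 2*r))*(2*r) = -2 + 2*r*(r + r²*(4 + 2*r)))
x(-123) - j(y(4)) = (-2 + 2*(-123)² + 4*(-123)⁴ + 8*(-123)³) - 1*143 = (-2 + 2*15129 + 4*228886641 + 8*(-1860867)) - 143 = (-2 + 30258 + 915546564 - 14886936) - 143 = 900689884 - 143 = 900689741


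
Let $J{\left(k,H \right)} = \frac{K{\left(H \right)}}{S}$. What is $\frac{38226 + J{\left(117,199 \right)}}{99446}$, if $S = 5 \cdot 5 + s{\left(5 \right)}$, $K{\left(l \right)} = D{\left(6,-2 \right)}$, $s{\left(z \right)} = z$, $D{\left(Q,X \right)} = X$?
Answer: $\frac{573389}{1491690} \approx 0.38439$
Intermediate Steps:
$K{\left(l \right)} = -2$
$S = 30$ ($S = 5 \cdot 5 + 5 = 25 + 5 = 30$)
$J{\left(k,H \right)} = - \frac{1}{15}$ ($J{\left(k,H \right)} = - \frac{2}{30} = \left(-2\right) \frac{1}{30} = - \frac{1}{15}$)
$\frac{38226 + J{\left(117,199 \right)}}{99446} = \frac{38226 - \frac{1}{15}}{99446} = \frac{573389}{15} \cdot \frac{1}{99446} = \frac{573389}{1491690}$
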